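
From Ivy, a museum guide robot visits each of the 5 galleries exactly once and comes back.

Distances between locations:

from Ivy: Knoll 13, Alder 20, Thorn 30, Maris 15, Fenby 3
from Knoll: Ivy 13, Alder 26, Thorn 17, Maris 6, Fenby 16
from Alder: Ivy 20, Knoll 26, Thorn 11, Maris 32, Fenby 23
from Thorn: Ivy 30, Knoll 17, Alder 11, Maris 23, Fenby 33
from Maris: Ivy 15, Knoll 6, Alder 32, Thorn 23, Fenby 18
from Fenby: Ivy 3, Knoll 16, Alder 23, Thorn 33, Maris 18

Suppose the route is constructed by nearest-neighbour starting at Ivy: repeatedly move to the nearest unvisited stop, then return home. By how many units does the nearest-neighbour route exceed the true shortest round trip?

Ivy: Fenby=3, Knoll=13, Maris=15, Alder=20, Thorn=30 ⇒ Fenby
Fenby: Knoll=16, Maris=18, Alder=23, Thorn=33 ⇒ Knoll
Knoll: Maris=6, Thorn=17, Alder=26 ⇒ Maris
Maris: Thorn=23, Alder=32 ⇒ Thorn
Thorn: Alder=11 ⇒ Alder
NN route Ivy → Fenby → Knoll → Maris → Thorn → Alder → Ivy costs 79.
Optimal: Ivy → Alder → Thorn → Knoll → Maris → Fenby → Ivy costs 75 (by enumerating all 60 distinct tours).
Excess = 79 − 75 = 4.

Excess over optimum: 4.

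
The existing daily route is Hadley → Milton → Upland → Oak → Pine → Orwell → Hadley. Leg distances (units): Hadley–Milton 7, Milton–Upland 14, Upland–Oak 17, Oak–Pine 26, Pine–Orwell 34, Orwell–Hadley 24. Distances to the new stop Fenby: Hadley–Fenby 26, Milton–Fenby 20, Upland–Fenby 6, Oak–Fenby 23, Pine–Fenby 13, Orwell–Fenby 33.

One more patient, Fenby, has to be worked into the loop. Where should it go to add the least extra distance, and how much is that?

+10 — insert Fenby between Oak and Pine.

Insertion cost between consecutive stops i–j is d(i,Fenby) + d(Fenby,j) − d(i,j):
  between Hadley and Milton: 26 + 20 − 7 = 39
  between Milton and Upland: 20 + 6 − 14 = 12
  between Upland and Oak: 6 + 23 − 17 = 12
  between Oak and Pine: 23 + 13 − 26 = 10
  between Pine and Orwell: 13 + 33 − 34 = 12
  between Orwell and Hadley: 33 + 26 − 24 = 35
Cheapest insertion is between Oak and Pine, adding 10.
New total = 122 + 10 = 132.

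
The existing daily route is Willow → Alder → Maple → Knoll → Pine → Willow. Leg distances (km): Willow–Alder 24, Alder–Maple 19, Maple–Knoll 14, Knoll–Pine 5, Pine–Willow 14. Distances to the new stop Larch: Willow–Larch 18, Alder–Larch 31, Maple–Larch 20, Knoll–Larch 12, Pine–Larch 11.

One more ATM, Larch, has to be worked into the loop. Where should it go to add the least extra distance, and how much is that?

Insertion cost between consecutive stops i–j is d(i,Larch) + d(Larch,j) − d(i,j):
  between Willow and Alder: 18 + 31 − 24 = 25
  between Alder and Maple: 31 + 20 − 19 = 32
  between Maple and Knoll: 20 + 12 − 14 = 18
  between Knoll and Pine: 12 + 11 − 5 = 18
  between Pine and Willow: 11 + 18 − 14 = 15
Cheapest insertion is between Pine and Willow, adding 15.
New total = 76 + 15 = 91.

Minimum extra distance: 15 km, inserting Larch between Pine and Willow.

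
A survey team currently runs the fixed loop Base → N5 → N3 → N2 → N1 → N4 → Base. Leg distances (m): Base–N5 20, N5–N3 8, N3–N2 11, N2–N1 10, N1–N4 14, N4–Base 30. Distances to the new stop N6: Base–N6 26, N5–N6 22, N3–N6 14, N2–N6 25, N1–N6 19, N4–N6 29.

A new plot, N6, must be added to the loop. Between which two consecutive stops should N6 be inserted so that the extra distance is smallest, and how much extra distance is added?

Minimum extra distance: 25 m, inserting N6 between N4 and Base.

Insertion cost between consecutive stops i–j is d(i,N6) + d(N6,j) − d(i,j):
  between Base and N5: 26 + 22 − 20 = 28
  between N5 and N3: 22 + 14 − 8 = 28
  between N3 and N2: 14 + 25 − 11 = 28
  between N2 and N1: 25 + 19 − 10 = 34
  between N1 and N4: 19 + 29 − 14 = 34
  between N4 and Base: 29 + 26 − 30 = 25
Cheapest insertion is between N4 and Base, adding 25.
New total = 93 + 25 = 118.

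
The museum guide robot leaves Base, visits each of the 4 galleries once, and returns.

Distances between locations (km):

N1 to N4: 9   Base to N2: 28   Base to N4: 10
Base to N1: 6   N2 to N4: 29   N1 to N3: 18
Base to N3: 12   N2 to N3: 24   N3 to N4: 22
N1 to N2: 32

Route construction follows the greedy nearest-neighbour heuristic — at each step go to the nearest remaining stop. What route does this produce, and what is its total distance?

89 km along Base → N1 → N4 → N3 → N2 → Base.

Base → [N1:6 / N4:10 / N3:12 / N2:28] → N1 (6)
N1 → [N4:9 / N3:18 / N2:32] → N4 (9)
N4 → [N3:22 / N2:29] → N3 (22)
N3 → [N2:24] → N2 (24)
Return N2→Base: 28.
Total = 6 + 9 + 22 + 24 + 28 = 89.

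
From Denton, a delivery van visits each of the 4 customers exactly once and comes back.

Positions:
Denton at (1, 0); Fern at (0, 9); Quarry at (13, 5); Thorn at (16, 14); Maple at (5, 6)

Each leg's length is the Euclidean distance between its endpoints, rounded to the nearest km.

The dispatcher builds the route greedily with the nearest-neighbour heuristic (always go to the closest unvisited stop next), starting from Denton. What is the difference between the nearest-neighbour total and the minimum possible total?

Denton: Maple=7, Fern=9, Quarry=13, Thorn=21 ⇒ Maple
Maple: Fern=6, Quarry=8, Thorn=14 ⇒ Fern
Fern: Quarry=14, Thorn=17 ⇒ Quarry
Quarry: Thorn=9 ⇒ Thorn
NN route Denton → Maple → Fern → Quarry → Thorn → Denton costs 57.
Optimal: Denton → Fern → Thorn → Quarry → Maple → Denton costs 50 (by enumerating all 12 distinct tours).
Excess = 57 − 50 = 7.

7 km longer than the optimal tour.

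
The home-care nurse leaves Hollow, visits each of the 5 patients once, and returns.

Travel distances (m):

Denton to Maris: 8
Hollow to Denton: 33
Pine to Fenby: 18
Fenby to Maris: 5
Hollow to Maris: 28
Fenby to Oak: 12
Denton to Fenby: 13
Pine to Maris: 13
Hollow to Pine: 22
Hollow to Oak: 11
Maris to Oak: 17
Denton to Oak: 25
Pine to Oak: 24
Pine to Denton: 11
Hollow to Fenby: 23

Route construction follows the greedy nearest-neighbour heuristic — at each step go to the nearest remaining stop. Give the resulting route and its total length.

69 m along Hollow → Oak → Fenby → Maris → Denton → Pine → Hollow.

At Hollow the remaining stops are Oak 11, Pine 22, Fenby 23, Maris 28, Denton 33; go to Oak.
At Oak the remaining stops are Fenby 12, Maris 17, Pine 24, Denton 25; go to Fenby.
At Fenby the remaining stops are Maris 5, Denton 13, Pine 18; go to Maris.
At Maris the remaining stops are Denton 8, Pine 13; go to Denton.
At Denton the remaining stops are Pine 11; go to Pine.
Return Pine→Hollow: 22.
Total = 11 + 12 + 5 + 8 + 11 + 22 = 69.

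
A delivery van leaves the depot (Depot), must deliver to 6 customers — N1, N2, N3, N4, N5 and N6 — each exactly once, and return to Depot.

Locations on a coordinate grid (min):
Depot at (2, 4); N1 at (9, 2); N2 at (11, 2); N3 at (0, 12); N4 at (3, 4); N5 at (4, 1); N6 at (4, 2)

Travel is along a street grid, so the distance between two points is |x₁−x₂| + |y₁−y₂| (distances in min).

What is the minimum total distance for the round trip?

Depot→N1→N2→N3→N4→N5→N6→Depot: 9+2+21+11+4+1+4 = 52
Depot→N1→N2→N3→N4→N6→N5→Depot: 9+2+21+11+3+1+5 = 52
Depot→N1→N2→N3→N5→N4→N6→Depot: 9+2+21+15+4+3+4 = 58
Depot→N1→N2→N3→N5→N6→N4→Depot: 9+2+21+15+1+3+1 = 52
Depot→N1→N2→N3→N6→N4→N5→Depot: 9+2+21+14+3+4+5 = 58
Depot→N1→N2→N3→N6→N5→N4→Depot: 9+2+21+14+1+4+1 = 52
Depot→N1→N2→N4→N3→N5→N6→Depot: 9+2+10+11+15+1+4 = 52
Depot→N1→N2→N4→N3→N6→N5→Depot: 9+2+10+11+14+1+5 = 52
… (352 more)
Depot→N1→N2→N5→N6→N4→N3→Depot: 9+2+8+1+3+11+10 = 44  ← best
The minimum is 44.
One optimal route: Depot → N1 → N2 → N5 → N6 → N4 → N3 → Depot (or its reverse).

44 min — the shortest possible round trip.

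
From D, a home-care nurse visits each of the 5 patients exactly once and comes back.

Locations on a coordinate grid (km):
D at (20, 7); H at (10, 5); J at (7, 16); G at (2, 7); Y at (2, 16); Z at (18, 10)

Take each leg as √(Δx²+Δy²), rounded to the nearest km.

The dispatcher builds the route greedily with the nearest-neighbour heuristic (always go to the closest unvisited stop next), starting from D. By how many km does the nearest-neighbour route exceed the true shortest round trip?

2 km longer than the optimal tour.

D: Z=4, H=10, J=16, G=18, Y=20 ⇒ Z
Z: H=9, J=13, G=16, Y=17 ⇒ H
H: G=8, J=11, Y=14 ⇒ G
G: Y=9, J=10 ⇒ Y
Y: J=5 ⇒ J
NN route D → Z → H → G → Y → J → D costs 51.
Optimal: D → H → G → Y → J → Z → D costs 49 (by enumerating all 60 distinct tours).
Excess = 51 − 49 = 2.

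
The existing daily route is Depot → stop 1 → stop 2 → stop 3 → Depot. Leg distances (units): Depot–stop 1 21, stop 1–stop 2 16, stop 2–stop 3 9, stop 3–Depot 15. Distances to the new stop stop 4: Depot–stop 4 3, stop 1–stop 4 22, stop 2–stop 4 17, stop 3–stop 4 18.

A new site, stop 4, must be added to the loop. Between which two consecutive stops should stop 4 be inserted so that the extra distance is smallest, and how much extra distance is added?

Adding 4 by placing stop 4 on the Depot–stop 1 leg.

Insertion cost between consecutive stops i–j is d(i,stop 4) + d(stop 4,j) − d(i,j):
  between Depot and stop 1: 3 + 22 − 21 = 4
  between stop 1 and stop 2: 22 + 17 − 16 = 23
  between stop 2 and stop 3: 17 + 18 − 9 = 26
  between stop 3 and Depot: 18 + 3 − 15 = 6
Cheapest insertion is between Depot and stop 1, adding 4.
New total = 61 + 4 = 65.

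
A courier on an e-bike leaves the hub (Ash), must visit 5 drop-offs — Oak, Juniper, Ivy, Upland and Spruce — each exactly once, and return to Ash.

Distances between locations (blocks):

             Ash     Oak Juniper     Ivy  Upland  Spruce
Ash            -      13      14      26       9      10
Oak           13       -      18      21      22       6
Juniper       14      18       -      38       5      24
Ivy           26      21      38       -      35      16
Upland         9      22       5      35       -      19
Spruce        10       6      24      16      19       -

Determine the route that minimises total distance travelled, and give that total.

Ash - Oak - Juniper - Ivy - Upland - Spruce - Ash: 13+18+38+35+19+10 = 133
Ash - Oak - Juniper - Ivy - Spruce - Upland - Ash: 13+18+38+16+19+9 = 113
Ash - Oak - Juniper - Upland - Ivy - Spruce - Ash: 13+18+5+35+16+10 = 97
Ash - Oak - Juniper - Upland - Spruce - Ivy - Ash: 13+18+5+19+16+26 = 97
Ash - Oak - Juniper - Spruce - Ivy - Upland - Ash: 13+18+24+16+35+9 = 115
Ash - Oak - Juniper - Spruce - Upland - Ivy - Ash: 13+18+24+19+35+26 = 135
Ash - Oak - Ivy - Juniper - Upland - Spruce - Ash: 13+21+38+5+19+10 = 106
Ash - Oak - Ivy - Juniper - Spruce - Upland - Ash: 13+21+38+24+19+9 = 124
Ash - Oak - Ivy - Upland - Juniper - Spruce - Ash: 13+21+35+5+24+10 = 108
Ash - Oak - Ivy - Upland - Spruce - Juniper - Ash: 13+21+35+19+24+14 = 126
Ash - Oak - Ivy - Spruce - Juniper - Upland - Ash: 13+21+16+24+5+9 = 88
Ash - Oak - Ivy - Spruce - Upland - Juniper - Ash: 13+21+16+19+5+14 = 88
Ash - Oak - Upland - Juniper - Ivy - Spruce - Ash: 13+22+5+38+16+10 = 104
Ash - Oak - Upland - Juniper - Spruce - Ivy - Ash: 13+22+5+24+16+26 = 106
… (46 more)
Ash - Upland - Juniper - Oak - Ivy - Spruce - Ash: 9+5+18+21+16+10 = 79  ← best
The minimum is 79.
One optimal route: Ash → Upland → Juniper → Oak → Ivy → Spruce → Ash (or its reverse).

Minimum total distance: 79 blocks.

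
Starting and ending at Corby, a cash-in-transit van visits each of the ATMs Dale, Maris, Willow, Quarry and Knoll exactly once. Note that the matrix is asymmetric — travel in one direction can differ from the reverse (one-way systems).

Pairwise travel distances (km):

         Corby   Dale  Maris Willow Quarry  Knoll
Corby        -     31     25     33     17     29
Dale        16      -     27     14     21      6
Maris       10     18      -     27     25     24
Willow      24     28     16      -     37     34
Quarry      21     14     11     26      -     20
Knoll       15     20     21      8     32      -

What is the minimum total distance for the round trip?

Shortest round trip = 71 km.

Corby → Dale → Maris → Willow → Quarry → Knoll → Corby: 31+27+27+37+20+15 = 157
Corby → Dale → Maris → Willow → Knoll → Quarry → Corby: 31+27+27+34+32+21 = 172
Corby → Dale → Maris → Quarry → Willow → Knoll → Corby: 31+27+25+26+34+15 = 158
Corby → Dale → Maris → Quarry → Knoll → Willow → Corby: 31+27+25+20+8+24 = 135
Corby → Dale → Maris → Knoll → Willow → Quarry → Corby: 31+27+24+8+37+21 = 148
Corby → Dale → Maris → Knoll → Quarry → Willow → Corby: 31+27+24+32+26+24 = 164
Corby → Dale → Willow → Maris → Quarry → Knoll → Corby: 31+14+16+25+20+15 = 121
Corby → Dale → Willow → Maris → Knoll → Quarry → Corby: 31+14+16+24+32+21 = 138
Corby → Dale → Willow → Quarry → Maris → Knoll → Corby: 31+14+37+11+24+15 = 132
Corby → Dale → Willow → Quarry → Knoll → Maris → Corby: 31+14+37+20+21+10 = 133
Corby → Dale → Willow → Knoll → Maris → Quarry → Corby: 31+14+34+21+25+21 = 146
Corby → Dale → Willow → Knoll → Quarry → Maris → Corby: 31+14+34+32+11+10 = 132
Corby → Dale → Quarry → Maris → Willow → Knoll → Corby: 31+21+11+27+34+15 = 139
Corby → Dale → Quarry → Maris → Knoll → Willow → Corby: 31+21+11+24+8+24 = 119
… (106 more)
Corby → Quarry → Dale → Knoll → Willow → Maris → Corby: 17+14+6+8+16+10 = 71  ← best
The minimum is 71.
One optimal route: Corby → Quarry → Dale → Knoll → Willow → Maris → Corby.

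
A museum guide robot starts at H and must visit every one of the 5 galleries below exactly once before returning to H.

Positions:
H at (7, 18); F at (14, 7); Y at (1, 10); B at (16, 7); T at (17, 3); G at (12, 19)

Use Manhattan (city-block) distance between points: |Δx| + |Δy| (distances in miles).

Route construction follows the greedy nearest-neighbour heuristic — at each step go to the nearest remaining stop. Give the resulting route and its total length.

Nearest-neighbour total = 64 miles; route H → G → F → B → T → Y → H.

At H the remaining stops are G 6, Y 14, F 18, B 20, T 25; go to G.
At G the remaining stops are F 14, B 16, Y 20, T 21; go to F.
At F the remaining stops are B 2, T 7, Y 16; go to B.
At B the remaining stops are T 5, Y 18; go to T.
At T the remaining stops are Y 23; go to Y.
Return Y→H: 14.
Total = 6 + 14 + 2 + 5 + 23 + 14 = 64.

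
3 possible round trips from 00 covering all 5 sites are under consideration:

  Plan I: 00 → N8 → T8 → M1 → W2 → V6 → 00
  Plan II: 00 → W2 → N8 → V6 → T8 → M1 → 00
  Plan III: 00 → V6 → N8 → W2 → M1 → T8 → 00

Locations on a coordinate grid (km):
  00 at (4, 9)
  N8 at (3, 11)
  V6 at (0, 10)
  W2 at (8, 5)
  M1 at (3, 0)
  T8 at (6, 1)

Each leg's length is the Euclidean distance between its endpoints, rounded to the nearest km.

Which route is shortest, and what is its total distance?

Plan I: 2 + 10 + 3 + 7 + 9 + 4 = 35
Plan II: 6 + 8 + 3 + 11 + 3 + 9 = 40
Plan III: 4 + 3 + 8 + 7 + 3 + 8 = 33

Shortest is Plan III, total 33 km.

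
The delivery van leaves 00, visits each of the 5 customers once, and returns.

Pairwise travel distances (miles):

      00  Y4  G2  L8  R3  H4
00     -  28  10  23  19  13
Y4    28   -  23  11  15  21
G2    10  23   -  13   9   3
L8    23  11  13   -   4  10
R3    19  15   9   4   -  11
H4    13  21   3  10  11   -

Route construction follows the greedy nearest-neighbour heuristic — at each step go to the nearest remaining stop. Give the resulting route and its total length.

Nearest-neighbour total = 70 miles; route 00 → G2 → H4 → L8 → R3 → Y4 → 00.

At 00 the remaining stops are G2 10, H4 13, R3 19, L8 23, Y4 28; go to G2.
At G2 the remaining stops are H4 3, R3 9, L8 13, Y4 23; go to H4.
At H4 the remaining stops are L8 10, R3 11, Y4 21; go to L8.
At L8 the remaining stops are R3 4, Y4 11; go to R3.
At R3 the remaining stops are Y4 15; go to Y4.
Return Y4→00: 28.
Total = 10 + 3 + 10 + 4 + 15 + 28 = 70.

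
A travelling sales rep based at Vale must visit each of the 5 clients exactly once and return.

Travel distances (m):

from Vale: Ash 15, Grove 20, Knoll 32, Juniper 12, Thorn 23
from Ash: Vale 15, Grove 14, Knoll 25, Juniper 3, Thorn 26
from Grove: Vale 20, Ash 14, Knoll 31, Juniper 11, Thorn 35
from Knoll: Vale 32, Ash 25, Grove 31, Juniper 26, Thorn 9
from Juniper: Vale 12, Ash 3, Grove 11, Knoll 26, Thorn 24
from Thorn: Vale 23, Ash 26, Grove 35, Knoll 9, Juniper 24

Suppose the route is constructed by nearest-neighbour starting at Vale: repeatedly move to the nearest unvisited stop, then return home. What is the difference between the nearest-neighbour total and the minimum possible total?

From Vale: Juniper=12, Ash=15, Grove=20, Thorn=23, Knoll=32 → choose Juniper (12).
From Juniper: Ash=3, Grove=11, Thorn=24, Knoll=26 → choose Ash (3).
From Ash: Grove=14, Knoll=25, Thorn=26 → choose Grove (14).
From Grove: Knoll=31, Thorn=35 → choose Knoll (31).
From Knoll: Thorn=9 → choose Thorn (9).
NN route Vale → Juniper → Ash → Grove → Knoll → Thorn → Vale costs 92.
Optimal: Vale → Grove → Juniper → Ash → Knoll → Thorn → Vale costs 91 (by enumerating all 60 distinct tours).
Excess = 92 − 91 = 1.

1 m longer than the optimal tour.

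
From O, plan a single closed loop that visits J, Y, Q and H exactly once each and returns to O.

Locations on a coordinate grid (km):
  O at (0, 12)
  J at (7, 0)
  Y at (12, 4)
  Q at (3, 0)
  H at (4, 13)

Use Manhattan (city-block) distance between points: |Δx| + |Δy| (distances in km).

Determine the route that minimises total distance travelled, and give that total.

50 km — the shortest possible round trip.

O→J→Y→Q→H→O: 19+9+13+14+5 = 60
O→J→Y→H→Q→O: 19+9+17+14+15 = 74
O→J→Q→Y→H→O: 19+4+13+17+5 = 58
O→J→Q→H→Y→O: 19+4+14+17+20 = 74
O→J→H→Y→Q→O: 19+16+17+13+15 = 80
O→J→H→Q→Y→O: 19+16+14+13+20 = 82
O→Y→J→Q→H→O: 20+9+4+14+5 = 52
O→Y→J→H→Q→O: 20+9+16+14+15 = 74
O→Y→Q→J→H→O: 20+13+4+16+5 = 58
O→Y→H→J→Q→O: 20+17+16+4+15 = 72
O→Q→J→Y→H→O: 15+4+9+17+5 = 50
O→Q→Y→J→H→O: 15+13+9+16+5 = 58
The minimum is 50.
One optimal route: O → Q → J → Y → H → O (or its reverse).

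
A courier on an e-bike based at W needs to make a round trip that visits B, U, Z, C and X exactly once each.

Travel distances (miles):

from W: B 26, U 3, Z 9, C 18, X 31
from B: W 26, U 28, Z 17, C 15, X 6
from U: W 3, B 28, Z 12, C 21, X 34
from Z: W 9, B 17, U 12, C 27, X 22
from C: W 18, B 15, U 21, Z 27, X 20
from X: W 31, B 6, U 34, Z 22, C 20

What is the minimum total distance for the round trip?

There are 60 distinct closed tours to check (reversals are equivalent).
W→B→U→Z→C→X→W: 26+28+12+27+20+31 = 144
W→B→U→Z→X→C→W: 26+28+12+22+20+18 = 126
W→B→U→C→Z→X→W: 26+28+21+27+22+31 = 155
W→B→U→C→X→Z→W: 26+28+21+20+22+9 = 126
W→B→U→X→Z→C→W: 26+28+34+22+27+18 = 155
W→B→U→X→C→Z→W: 26+28+34+20+27+9 = 144
W→B→Z→U→C→X→W: 26+17+12+21+20+31 = 127
W→B→Z→U→X→C→W: 26+17+12+34+20+18 = 127
W→B→Z→C→U→X→W: 26+17+27+21+34+31 = 156
W→B→Z→C→X→U→W: 26+17+27+20+34+3 = 127
W→B→Z→X→U→C→W: 26+17+22+34+21+18 = 138
W→B→Z→X→C→U→W: 26+17+22+20+21+3 = 109
W→B→C→U→Z→X→W: 26+15+21+12+22+31 = 127
W→B→C→U→X→Z→W: 26+15+21+34+22+9 = 127
… (46 more)
W→U→Z→B→X→C→W: 3+12+17+6+20+18 = 76  ← best
The minimum is 76.
One optimal route: W → U → Z → B → X → C → W (or its reverse).

Minimum total distance: 76 miles.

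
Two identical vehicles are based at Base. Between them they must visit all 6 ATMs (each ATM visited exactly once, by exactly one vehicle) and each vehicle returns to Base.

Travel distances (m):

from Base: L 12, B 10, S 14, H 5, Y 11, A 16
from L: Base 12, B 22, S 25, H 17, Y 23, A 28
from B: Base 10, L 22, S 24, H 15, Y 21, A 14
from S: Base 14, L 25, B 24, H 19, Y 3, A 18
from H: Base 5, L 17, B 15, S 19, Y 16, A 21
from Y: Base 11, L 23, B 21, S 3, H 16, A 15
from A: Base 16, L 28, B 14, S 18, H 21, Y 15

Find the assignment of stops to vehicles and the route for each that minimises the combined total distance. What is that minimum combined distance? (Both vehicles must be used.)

Check every non-empty split of the stops between the two vehicles; for each half take its own optimal tour:
  {L} + {B, S, H, Y, A}: 24 + 66 = 90
  {B} + {L, S, H, Y, A}: 20 + 81 = 101
  {L, B} + {S, H, Y, A}: 44 + 58 = 102
  {S} + {L, B, H, Y, A}: 28 + 84 = 112
  {L, S} + {B, H, Y, A}: 51 + 60 = 111
  {B, S} + {L, H, Y, A}: 48 + 76 = 124
  … (31 splits in total)
  {H} + {L, B, S, Y, A}: 10 + 79 = 89  ← best
Best: vehicle 1 Base → H → Base = 10; vehicle 2 Base → L → S → Y → A → B → Base = 79; combined 89.

89 m — the smallest possible combined total.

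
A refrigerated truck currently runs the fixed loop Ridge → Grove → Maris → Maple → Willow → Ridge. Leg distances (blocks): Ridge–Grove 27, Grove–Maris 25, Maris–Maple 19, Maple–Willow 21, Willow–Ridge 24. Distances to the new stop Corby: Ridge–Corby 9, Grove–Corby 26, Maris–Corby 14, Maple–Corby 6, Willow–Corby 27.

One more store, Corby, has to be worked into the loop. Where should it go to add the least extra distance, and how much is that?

+1 blocks — insert Corby between Maris and Maple.

Insertion cost between consecutive stops i–j is d(i,Corby) + d(Corby,j) − d(i,j):
  between Ridge and Grove: 9 + 26 − 27 = 8
  between Grove and Maris: 26 + 14 − 25 = 15
  between Maris and Maple: 14 + 6 − 19 = 1
  between Maple and Willow: 6 + 27 − 21 = 12
  between Willow and Ridge: 27 + 9 − 24 = 12
Cheapest insertion is between Maris and Maple, adding 1.
New total = 116 + 1 = 117.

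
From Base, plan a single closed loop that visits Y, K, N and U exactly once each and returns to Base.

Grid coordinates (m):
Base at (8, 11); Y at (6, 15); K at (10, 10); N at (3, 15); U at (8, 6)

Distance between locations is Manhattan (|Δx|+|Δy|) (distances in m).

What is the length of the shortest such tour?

There are 12 distinct closed tours to check (reversals are equivalent).
Base→Y→K→N→U→Base: 6+9+12+14+5 = 46
Base→Y→K→U→N→Base: 6+9+6+14+9 = 44
Base→Y→N→K→U→Base: 6+3+12+6+5 = 32
Base→Y→N→U→K→Base: 6+3+14+6+3 = 32
Base→Y→U→K→N→Base: 6+11+6+12+9 = 44
Base→Y→U→N→K→Base: 6+11+14+12+3 = 46
Base→K→Y→N→U→Base: 3+9+3+14+5 = 34
Base→K→Y→U→N→Base: 3+9+11+14+9 = 46
Base→K→N→Y→U→Base: 3+12+3+11+5 = 34
Base→K→U→Y→N→Base: 3+6+11+3+9 = 32
Base→N→Y→K→U→Base: 9+3+9+6+5 = 32
Base→N→K→Y→U→Base: 9+12+9+11+5 = 46
The minimum is 32.
One optimal route: Base → Y → N → K → U → Base (or its reverse).

32 m — the shortest possible round trip.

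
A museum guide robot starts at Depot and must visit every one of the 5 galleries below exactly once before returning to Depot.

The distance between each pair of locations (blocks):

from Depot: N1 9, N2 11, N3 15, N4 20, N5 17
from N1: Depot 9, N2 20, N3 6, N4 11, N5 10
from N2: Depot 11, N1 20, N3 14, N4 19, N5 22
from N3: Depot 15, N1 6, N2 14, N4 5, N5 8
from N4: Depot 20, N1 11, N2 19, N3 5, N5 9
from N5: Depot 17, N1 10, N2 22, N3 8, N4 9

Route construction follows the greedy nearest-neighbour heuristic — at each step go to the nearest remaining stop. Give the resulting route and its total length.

At Depot the remaining stops are N1 9, N2 11, N3 15, N5 17, N4 20; go to N1.
At N1 the remaining stops are N3 6, N5 10, N4 11, N2 20; go to N3.
At N3 the remaining stops are N4 5, N5 8, N2 14; go to N4.
At N4 the remaining stops are N5 9, N2 19; go to N5.
At N5 the remaining stops are N2 22; go to N2.
Return N2→Depot: 11.
Total = 9 + 6 + 5 + 9 + 22 + 11 = 62.

Total distance 62 blocks via the nearest-neighbour route Depot → N1 → N3 → N4 → N5 → N2 → Depot.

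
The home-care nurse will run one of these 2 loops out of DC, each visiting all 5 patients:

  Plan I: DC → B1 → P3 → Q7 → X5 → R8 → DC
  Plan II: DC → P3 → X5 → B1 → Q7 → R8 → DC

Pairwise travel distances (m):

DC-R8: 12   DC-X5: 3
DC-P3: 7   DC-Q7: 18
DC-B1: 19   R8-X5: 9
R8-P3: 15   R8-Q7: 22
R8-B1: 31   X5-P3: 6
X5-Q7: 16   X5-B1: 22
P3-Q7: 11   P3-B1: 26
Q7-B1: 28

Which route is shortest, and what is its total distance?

Shortest is Plan I, total 93 m.

Plan I: 19 + 26 + 11 + 16 + 9 + 12 = 93
Plan II: 7 + 6 + 22 + 28 + 22 + 12 = 97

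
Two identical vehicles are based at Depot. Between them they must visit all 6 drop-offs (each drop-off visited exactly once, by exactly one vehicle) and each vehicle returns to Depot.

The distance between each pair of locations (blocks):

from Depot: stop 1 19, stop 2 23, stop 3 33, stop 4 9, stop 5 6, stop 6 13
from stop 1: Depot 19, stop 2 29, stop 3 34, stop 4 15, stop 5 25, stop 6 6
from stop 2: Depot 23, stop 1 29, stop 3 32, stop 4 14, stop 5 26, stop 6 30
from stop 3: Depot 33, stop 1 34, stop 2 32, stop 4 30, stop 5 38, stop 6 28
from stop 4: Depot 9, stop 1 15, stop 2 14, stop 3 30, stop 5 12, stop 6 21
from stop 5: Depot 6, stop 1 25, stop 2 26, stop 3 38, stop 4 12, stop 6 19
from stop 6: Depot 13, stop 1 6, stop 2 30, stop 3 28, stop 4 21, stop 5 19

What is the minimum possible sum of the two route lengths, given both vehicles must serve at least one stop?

120 blocks — the smallest possible combined total.

There are 2^5 − 1 = 31 ways to divide the 6 stops into two non-empty groups. For each, the best each vehicle can do is its own shortest tour through its group:
  {stop 1} + {stop 2, stop 3, stop 4, stop 5, stop 6}: 38 + 105 = 143
  {stop 2} + {stop 1, stop 3, stop 4, stop 5, stop 6}: 46 + 100 = 146
  {stop 1, stop 2} + {stop 3, stop 4, stop 5, stop 6}: 71 + 89 = 160
  {stop 3} + {stop 1, stop 2, stop 4, stop 5, stop 6}: 66 + 80 = 146
  {stop 1, stop 3} + {stop 2, stop 4, stop 5, stop 6}: 86 + 75 = 161
  {stop 2, stop 3} + {stop 1, stop 4, stop 5, stop 6}: 88 + 52 = 140
  … (31 splits in total)
  {stop 5} + {stop 1, stop 2, stop 3, stop 4, stop 6}: 12 + 108 = 120  ← best
Best: vehicle 1 Depot → stop 5 → Depot = 12; vehicle 2 Depot → stop 1 → stop 6 → stop 3 → stop 2 → stop 4 → Depot = 108; combined 120.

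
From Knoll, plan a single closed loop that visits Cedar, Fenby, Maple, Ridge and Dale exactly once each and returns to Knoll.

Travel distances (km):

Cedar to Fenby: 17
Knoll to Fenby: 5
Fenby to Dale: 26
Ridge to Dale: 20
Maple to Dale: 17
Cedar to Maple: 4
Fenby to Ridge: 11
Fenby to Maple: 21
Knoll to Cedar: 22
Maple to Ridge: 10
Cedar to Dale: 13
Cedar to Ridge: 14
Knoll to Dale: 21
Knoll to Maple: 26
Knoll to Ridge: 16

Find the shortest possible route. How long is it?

With 5 stops there are 5!/2 = 60 distinct round trips (a route and its reverse cost the same).
Knoll→Cedar→Fenby→Maple→Ridge→Dale→Knoll: 22+17+21+10+20+21 = 111
Knoll→Cedar→Fenby→Maple→Dale→Ridge→Knoll: 22+17+21+17+20+16 = 113
Knoll→Cedar→Fenby→Ridge→Maple→Dale→Knoll: 22+17+11+10+17+21 = 98
Knoll→Cedar→Fenby→Ridge→Dale→Maple→Knoll: 22+17+11+20+17+26 = 113
Knoll→Cedar→Fenby→Dale→Maple→Ridge→Knoll: 22+17+26+17+10+16 = 108
Knoll→Cedar→Fenby→Dale→Ridge→Maple→Knoll: 22+17+26+20+10+26 = 121
Knoll→Cedar→Maple→Fenby→Ridge→Dale→Knoll: 22+4+21+11+20+21 = 99
Knoll→Cedar→Maple→Fenby→Dale→Ridge→Knoll: 22+4+21+26+20+16 = 109
Knoll→Cedar→Maple→Ridge→Fenby→Dale→Knoll: 22+4+10+11+26+21 = 94
Knoll→Cedar→Maple→Ridge→Dale→Fenby→Knoll: 22+4+10+20+26+5 = 87
Knoll→Cedar→Maple→Dale→Fenby→Ridge→Knoll: 22+4+17+26+11+16 = 96
Knoll→Cedar→Maple→Dale→Ridge→Fenby→Knoll: 22+4+17+20+11+5 = 79
Knoll→Cedar→Ridge→Fenby→Maple→Dale→Knoll: 22+14+11+21+17+21 = 106
Knoll→Cedar→Ridge→Fenby→Dale→Maple→Knoll: 22+14+11+26+17+26 = 116
… (46 more)
Knoll→Fenby→Ridge→Maple→Cedar→Dale→Knoll: 5+11+10+4+13+21 = 64  ← best
The minimum is 64.
One optimal route: Knoll → Fenby → Ridge → Maple → Cedar → Dale → Knoll (or its reverse).

64 km — the shortest possible round trip.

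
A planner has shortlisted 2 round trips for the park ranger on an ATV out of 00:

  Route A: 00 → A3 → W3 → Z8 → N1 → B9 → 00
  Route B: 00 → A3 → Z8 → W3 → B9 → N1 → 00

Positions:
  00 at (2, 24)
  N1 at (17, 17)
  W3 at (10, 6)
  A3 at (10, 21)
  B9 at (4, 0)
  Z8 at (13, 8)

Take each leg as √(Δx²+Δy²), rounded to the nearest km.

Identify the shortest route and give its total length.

Shortest is Route B, total 72 km.

Route A: 9 + 15 + 4 + 10 + 21 + 24 = 83
Route B: 9 + 13 + 4 + 8 + 21 + 17 = 72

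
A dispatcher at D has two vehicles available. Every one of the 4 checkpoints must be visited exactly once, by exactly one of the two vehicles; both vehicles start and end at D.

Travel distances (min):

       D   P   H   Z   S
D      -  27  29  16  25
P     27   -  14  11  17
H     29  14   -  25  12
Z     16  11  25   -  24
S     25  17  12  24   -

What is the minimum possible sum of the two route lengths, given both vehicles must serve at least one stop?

Try each way of splitting the stops between the two vehicles (each non-empty) and, for each split, find the best tour for each vehicle:
  {P} + {H, Z, S}: 54 + 78 = 132
  {H} + {P, Z, S}: 58 + 69 = 127
  {P, H} + {Z, S}: 70 + 65 = 135
  {Z} + {P, H, S}: 32 + 78 = 110
  {P, Z} + {H, S}: 54 + 66 = 120
  {H, Z} + {P, S}: 70 + 69 = 139
  … (7 splits in total)
Best: vehicle 1 D → Z → D = 32; vehicle 2 D → P → H → S → D = 78; combined 110.

Minimum combined distance: 110 min.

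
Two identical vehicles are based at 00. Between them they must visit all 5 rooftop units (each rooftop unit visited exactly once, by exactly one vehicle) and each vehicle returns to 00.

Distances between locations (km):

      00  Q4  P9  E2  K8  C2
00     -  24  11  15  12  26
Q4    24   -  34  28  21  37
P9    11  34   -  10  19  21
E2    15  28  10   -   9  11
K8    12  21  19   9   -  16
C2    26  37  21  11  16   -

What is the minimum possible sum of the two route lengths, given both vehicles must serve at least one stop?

108 km — the smallest possible combined total.

Try each way of splitting the stops between the two vehicles (each non-empty) and, for each split, find the best tour for each vehicle:
  {Q4} + {P9, E2, K8, C2}: 48 + 60 = 108
  {P9} + {Q4, E2, K8, C2}: 22 + 87 = 109
  {Q4, P9} + {E2, K8, C2}: 69 + 54 = 123
  {E2} + {Q4, P9, K8, C2}: 30 + 93 = 123
  {Q4, E2} + {P9, K8, C2}: 67 + 60 = 127
  {P9, E2} + {Q4, K8, C2}: 36 + 87 = 123
  … (15 splits in total)
Best: vehicle 1 00 → Q4 → 00 = 48; vehicle 2 00 → P9 → E2 → C2 → K8 → 00 = 60; combined 108.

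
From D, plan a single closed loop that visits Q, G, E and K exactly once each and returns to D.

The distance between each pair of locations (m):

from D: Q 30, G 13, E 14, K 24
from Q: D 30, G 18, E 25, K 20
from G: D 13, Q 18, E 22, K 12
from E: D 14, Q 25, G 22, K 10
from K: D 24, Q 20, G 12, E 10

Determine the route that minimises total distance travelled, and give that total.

There are 12 distinct closed tours to check (reversals are equivalent).
D-Q-G-E-K-D: 30+18+22+10+24 = 104
D-Q-G-K-E-D: 30+18+12+10+14 = 84
D-Q-E-G-K-D: 30+25+22+12+24 = 113
D-Q-E-K-G-D: 30+25+10+12+13 = 90
D-Q-K-G-E-D: 30+20+12+22+14 = 98
D-Q-K-E-G-D: 30+20+10+22+13 = 95
D-G-Q-E-K-D: 13+18+25+10+24 = 90
D-G-Q-K-E-D: 13+18+20+10+14 = 75
D-G-E-Q-K-D: 13+22+25+20+24 = 104
D-G-K-Q-E-D: 13+12+20+25+14 = 84
D-E-Q-G-K-D: 14+25+18+12+24 = 93
D-E-G-Q-K-D: 14+22+18+20+24 = 98
The minimum is 75.
One optimal route: D → G → Q → K → E → D (or its reverse).

Shortest round trip = 75 m.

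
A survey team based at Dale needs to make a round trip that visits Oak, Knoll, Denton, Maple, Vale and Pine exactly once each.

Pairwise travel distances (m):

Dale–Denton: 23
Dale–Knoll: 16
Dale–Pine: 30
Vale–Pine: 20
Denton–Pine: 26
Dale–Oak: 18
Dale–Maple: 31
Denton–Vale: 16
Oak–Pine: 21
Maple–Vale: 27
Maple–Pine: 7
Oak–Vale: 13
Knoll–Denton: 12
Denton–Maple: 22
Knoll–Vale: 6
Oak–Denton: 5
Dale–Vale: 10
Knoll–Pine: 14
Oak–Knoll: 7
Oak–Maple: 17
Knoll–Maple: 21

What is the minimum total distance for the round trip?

With 6 stops there are 6!/2 = 360 distinct round trips (a route and its reverse cost the same).
Dale→Oak→Knoll→Denton→Maple→Vale→Pine→Dale: 18+7+12+22+27+20+30 = 136
Dale→Oak→Knoll→Denton→Maple→Pine→Vale→Dale: 18+7+12+22+7+20+10 = 96
Dale→Oak→Knoll→Denton→Vale→Maple→Pine→Dale: 18+7+12+16+27+7+30 = 117
Dale→Oak→Knoll→Denton→Vale→Pine→Maple→Dale: 18+7+12+16+20+7+31 = 111
Dale→Oak→Knoll→Denton→Pine→Maple→Vale→Dale: 18+7+12+26+7+27+10 = 107
Dale→Oak→Knoll→Denton→Pine→Vale→Maple→Dale: 18+7+12+26+20+27+31 = 141
Dale→Oak→Knoll→Maple→Denton→Vale→Pine→Dale: 18+7+21+22+16+20+30 = 134
Dale→Oak→Knoll→Maple→Denton→Pine→Vale→Dale: 18+7+21+22+26+20+10 = 124
… (352 more)
Dale→Oak→Denton→Maple→Pine→Knoll→Vale→Dale: 18+5+22+7+14+6+10 = 82  ← best
The minimum is 82.
One optimal route: Dale → Oak → Denton → Maple → Pine → Knoll → Vale → Dale (or its reverse).

Shortest round trip = 82 m.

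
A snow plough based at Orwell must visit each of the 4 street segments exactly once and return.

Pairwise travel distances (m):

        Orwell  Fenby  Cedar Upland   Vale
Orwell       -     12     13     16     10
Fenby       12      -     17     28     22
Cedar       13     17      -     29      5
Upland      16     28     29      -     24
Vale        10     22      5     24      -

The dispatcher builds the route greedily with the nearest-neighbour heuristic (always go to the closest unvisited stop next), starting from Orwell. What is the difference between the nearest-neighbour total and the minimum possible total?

The nearest-neighbour route is 2 m longer than optimal.

Orwell: Vale=10, Fenby=12, Cedar=13, Upland=16 ⇒ Vale
Vale: Cedar=5, Fenby=22, Upland=24 ⇒ Cedar
Cedar: Fenby=17, Upland=29 ⇒ Fenby
Fenby: Upland=28 ⇒ Upland
NN route Orwell → Vale → Cedar → Fenby → Upland → Orwell costs 76.
Optimal: Orwell → Fenby → Cedar → Vale → Upland → Orwell costs 74 (by enumerating all 12 distinct tours).
Excess = 76 − 74 = 2.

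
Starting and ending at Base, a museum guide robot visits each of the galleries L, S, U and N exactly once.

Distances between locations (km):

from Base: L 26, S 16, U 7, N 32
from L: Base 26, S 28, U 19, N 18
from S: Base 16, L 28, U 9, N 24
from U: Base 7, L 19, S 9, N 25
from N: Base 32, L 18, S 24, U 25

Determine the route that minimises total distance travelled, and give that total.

Minimum total distance: 84 km.

With 4 stops there are 4!/2 = 12 distinct round trips (a route and its reverse cost the same).
Base - L - S - U - N - Base: 26+28+9+25+32 = 120
Base - L - S - N - U - Base: 26+28+24+25+7 = 110
Base - L - U - S - N - Base: 26+19+9+24+32 = 110
Base - L - U - N - S - Base: 26+19+25+24+16 = 110
Base - L - N - S - U - Base: 26+18+24+9+7 = 84
Base - L - N - U - S - Base: 26+18+25+9+16 = 94
Base - S - L - U - N - Base: 16+28+19+25+32 = 120
Base - S - L - N - U - Base: 16+28+18+25+7 = 94
Base - S - U - L - N - Base: 16+9+19+18+32 = 94
Base - S - N - L - U - Base: 16+24+18+19+7 = 84
Base - U - L - S - N - Base: 7+19+28+24+32 = 110
Base - U - S - L - N - Base: 7+9+28+18+32 = 94
The minimum is 84.
One optimal route: Base → L → N → S → U → Base (or its reverse).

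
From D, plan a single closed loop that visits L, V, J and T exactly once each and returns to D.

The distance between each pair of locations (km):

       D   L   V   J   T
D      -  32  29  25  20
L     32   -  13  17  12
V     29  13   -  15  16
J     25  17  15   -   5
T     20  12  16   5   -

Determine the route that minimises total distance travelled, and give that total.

84 km — the shortest possible round trip.

With 4 stops there are 4!/2 = 12 distinct round trips (a route and its reverse cost the same).
D - L - V - J - T - D: 32+13+15+5+20 = 85
D - L - V - T - J - D: 32+13+16+5+25 = 91
D - L - J - V - T - D: 32+17+15+16+20 = 100
D - L - J - T - V - D: 32+17+5+16+29 = 99
D - L - T - V - J - D: 32+12+16+15+25 = 100
D - L - T - J - V - D: 32+12+5+15+29 = 93
D - V - L - J - T - D: 29+13+17+5+20 = 84
D - V - L - T - J - D: 29+13+12+5+25 = 84
D - V - J - L - T - D: 29+15+17+12+20 = 93
D - V - T - L - J - D: 29+16+12+17+25 = 99
D - J - L - V - T - D: 25+17+13+16+20 = 91
D - J - V - L - T - D: 25+15+13+12+20 = 85
The minimum is 84.
One optimal route: D → V → L → J → T → D (or its reverse).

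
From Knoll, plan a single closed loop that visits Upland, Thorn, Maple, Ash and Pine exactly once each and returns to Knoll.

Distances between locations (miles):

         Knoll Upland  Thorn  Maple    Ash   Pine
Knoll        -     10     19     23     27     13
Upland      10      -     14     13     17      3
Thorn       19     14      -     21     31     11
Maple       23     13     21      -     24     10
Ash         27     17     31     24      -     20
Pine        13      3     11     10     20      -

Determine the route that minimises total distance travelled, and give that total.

Knoll - Upland - Thorn - Maple - Ash - Pine - Knoll: 10+14+21+24+20+13 = 102
Knoll - Upland - Thorn - Maple - Pine - Ash - Knoll: 10+14+21+10+20+27 = 102
Knoll - Upland - Thorn - Ash - Maple - Pine - Knoll: 10+14+31+24+10+13 = 102
Knoll - Upland - Thorn - Ash - Pine - Maple - Knoll: 10+14+31+20+10+23 = 108
Knoll - Upland - Thorn - Pine - Maple - Ash - Knoll: 10+14+11+10+24+27 = 96
Knoll - Upland - Thorn - Pine - Ash - Maple - Knoll: 10+14+11+20+24+23 = 102
Knoll - Upland - Maple - Thorn - Ash - Pine - Knoll: 10+13+21+31+20+13 = 108
Knoll - Upland - Maple - Thorn - Pine - Ash - Knoll: 10+13+21+11+20+27 = 102
Knoll - Upland - Maple - Ash - Thorn - Pine - Knoll: 10+13+24+31+11+13 = 102
Knoll - Upland - Maple - Ash - Pine - Thorn - Knoll: 10+13+24+20+11+19 = 97
Knoll - Upland - Maple - Pine - Thorn - Ash - Knoll: 10+13+10+11+31+27 = 102
Knoll - Upland - Maple - Pine - Ash - Thorn - Knoll: 10+13+10+20+31+19 = 103
Knoll - Upland - Ash - Thorn - Maple - Pine - Knoll: 10+17+31+21+10+13 = 102
Knoll - Upland - Ash - Thorn - Pine - Maple - Knoll: 10+17+31+11+10+23 = 102
… (46 more)
Knoll - Upland - Ash - Maple - Pine - Thorn - Knoll: 10+17+24+10+11+19 = 91  ← best
The minimum is 91.
One optimal route: Knoll → Upland → Ash → Maple → Pine → Thorn → Knoll (or its reverse).

Shortest round trip = 91 miles.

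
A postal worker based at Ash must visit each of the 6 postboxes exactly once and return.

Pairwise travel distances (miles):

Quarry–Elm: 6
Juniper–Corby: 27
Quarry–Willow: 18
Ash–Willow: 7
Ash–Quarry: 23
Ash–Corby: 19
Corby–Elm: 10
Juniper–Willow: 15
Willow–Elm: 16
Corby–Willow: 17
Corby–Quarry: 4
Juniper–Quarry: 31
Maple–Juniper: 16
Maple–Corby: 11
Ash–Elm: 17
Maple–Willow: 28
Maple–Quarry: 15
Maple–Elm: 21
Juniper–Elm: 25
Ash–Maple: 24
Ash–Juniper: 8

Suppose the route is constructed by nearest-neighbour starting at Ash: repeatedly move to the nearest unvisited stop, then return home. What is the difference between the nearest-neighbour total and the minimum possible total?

From Ash: Willow=7, Juniper=8, Elm=17, Corby=19, Quarry=23, Maple=24 → choose Willow (7).
From Willow: Juniper=15, Elm=16, Corby=17, Quarry=18, Maple=28 → choose Juniper (15).
From Juniper: Maple=16, Elm=25, Corby=27, Quarry=31 → choose Maple (16).
From Maple: Corby=11, Quarry=15, Elm=21 → choose Corby (11).
From Corby: Quarry=4, Elm=10 → choose Quarry (4).
From Quarry: Elm=6 → choose Elm (6).
NN route Ash → Willow → Juniper → Maple → Corby → Quarry → Elm → Ash costs 76.
Optimal: Ash → Juniper → Maple → Corby → Quarry → Elm → Willow → Ash costs 68 (by enumerating all 360 distinct tours).
Excess = 76 − 68 = 8.

The nearest-neighbour route is 8 miles longer than optimal.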